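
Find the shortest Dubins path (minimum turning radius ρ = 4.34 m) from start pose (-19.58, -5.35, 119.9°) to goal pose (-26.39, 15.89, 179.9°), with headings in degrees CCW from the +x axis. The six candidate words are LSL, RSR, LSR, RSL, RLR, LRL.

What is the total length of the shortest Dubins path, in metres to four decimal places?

23.9302 m

Let ψ = atan2(Δy, Δx) = atan2(21.24, -6.81) = 107.7770° be the start→goal bearing.
Normalize: d = |goal − start| / ρ = 22.305015/4.34 = 5.139404, α = (θ_start − ψ) mod 360° = 12.1230° = 0.211587 rad, β = (θ_goal − ψ) mod 360° = 72.1230° = 1.258784 rad.
Common terms: sin α = 0.210012, cos α = 0.977699, sin β = 0.951718, cos β = 0.306974, cos(α−β) = 0.500000, d² = 26.413478. Work in radians in the unit-radius frame; every candidate has L = ρ·(t + p + q).
LSL: p² = 2 + d² − 2cos(α−β) + 2d(sin α − sin β) = 19.789621; p = √p² = 4.448553; φ = atan2(cos β − cos α, d + sin α − sin β) = -0.151351 rad; t = (φ − α) mod 2π = 5.920248 rad, q = (β − φ) mod 2π = 1.410135 rad → L = 4.34·(5.920248 + 4.448553 + 1.410135) = 4.34·11.778936 = 51.120580 m
RSR: p² = 2 + d² − 2cos(α−β) + 2d(sin β − sin α) = 35.037334; p = √p² = 5.919234; φ = atan2(cos α − cos β, d − sin α + sin β) = 0.113557 rad; t = (α − φ) mod 2π = 0.098030 rad, q = (φ − β) mod 2π = 5.137958 rad → L = 4.34·(0.098030 + 5.919234 + 5.137958) = 4.34·11.155222 = 48.413664 m
LSR: p² = d² − 2 + 2cos(α−β) + 2d(sin α + sin β) = 37.354673; p = √p² = 6.111847; φ = atan2(−cos α − cos β, d + sin α + sin β) − atan2(−2, p) = 0.115127 rad; t = (φ − α) mod 2π = 6.186726 rad, q = (φ − β) mod 2π = 5.139528 rad → L = 4.34·(6.186726 + 6.111847 + 5.139528) = 4.34·17.438101 = 75.681358 m
RSL: p² = d² − 2 + 2cos(α−β) − 2d(sin α + sin β) = 13.472282; p = √p² = 3.670461; φ = atan2(cos α + cos β, d − sin α − sin β) − atan2(2, p) = -0.186517 rad; t = (α − φ) mod 2π = 0.398103 rad, q = (β − φ) mod 2π = 1.445301 rad → L = 4.34·(0.398103 + 3.670461 + 1.445301) = 4.34·5.513865 = 23.930175 m
RLR: c = (6 − d² + 2cos(α−β) + 2d(sin α − sin β))/8 = -3.379667, |c| > 1 → infeasible
LRL: c = (6 − d² + 2cos(α−β) − 2d(sin α − sin β))/8 = -1.473703, |c| > 1 → infeasible
Shortest: RSL with L = 23.930175 m ≈ 23.9302 m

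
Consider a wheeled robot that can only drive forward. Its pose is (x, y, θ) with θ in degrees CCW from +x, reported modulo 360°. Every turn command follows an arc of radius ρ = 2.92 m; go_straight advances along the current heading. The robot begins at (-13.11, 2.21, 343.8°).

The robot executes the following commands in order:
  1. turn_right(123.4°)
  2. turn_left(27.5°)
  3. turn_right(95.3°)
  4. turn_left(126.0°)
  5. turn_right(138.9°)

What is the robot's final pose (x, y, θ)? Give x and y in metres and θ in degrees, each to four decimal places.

(-25.9011, -11.1294, 139.7000°)

set_pose: (x, y, θ) = (-13.1100, 2.2100, 343.8000°), ρ = 2.92
turn_right(123.4°): centre at ρ to the right, rotate −123.4° → (-12.0321, -2.8177, 220.4000°)
turn_left(27.5°): centre at ρ to the left, rotate +27.5° → (-12.8451, -3.9429, 247.9000°)
turn_right(95.3°): centre at ρ to the right, rotate −95.3° → (-16.8943, -5.4367, 152.6000°)
turn_left(126.0°): centre at ρ to the left, rotate +126.0° → (-21.1253, -8.4658, 278.6000°)
turn_right(138.9°): centre at ρ to the right, rotate −138.9° → (-25.9011, -11.1294, 139.7000°)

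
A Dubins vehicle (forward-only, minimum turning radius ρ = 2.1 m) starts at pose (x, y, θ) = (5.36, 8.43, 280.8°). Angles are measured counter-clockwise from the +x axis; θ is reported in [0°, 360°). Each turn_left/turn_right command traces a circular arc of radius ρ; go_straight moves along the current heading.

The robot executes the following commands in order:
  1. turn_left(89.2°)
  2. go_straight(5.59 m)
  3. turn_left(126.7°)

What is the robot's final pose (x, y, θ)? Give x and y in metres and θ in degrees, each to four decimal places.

set_pose: (x, y, θ) = (5.3600, 8.4300, 280.8000°), ρ = 2.1
turn_left(89.2°): centre at ρ to the left, rotate +89.2° → (7.7875, 6.7554, 370.0000° ≡ 10.0000°)
go_straight(5.59): x += 5.59·cos θ, y += 5.59·sin θ → (13.2925, 7.7261, 10.0000°)
turn_left(126.7°): centre at ρ to the left, rotate +126.7° → (14.3681, 11.3225, 136.7000°)

(14.3681, 11.3225, 136.7000°)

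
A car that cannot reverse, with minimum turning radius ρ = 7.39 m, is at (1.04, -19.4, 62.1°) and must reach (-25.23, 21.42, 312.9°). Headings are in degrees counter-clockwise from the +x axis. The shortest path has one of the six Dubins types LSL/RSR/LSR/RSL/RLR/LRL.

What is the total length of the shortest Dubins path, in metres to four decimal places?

Let ψ = atan2(Δy, Δx) = atan2(40.82, -26.27) = 122.7636° be the start→goal bearing.
Normalize: d = |goal − start| / ρ = 48.542613/7.39 = 6.568689, α = (θ_start − ψ) mod 360° = 299.3364° = 5.224406 rad, β = (θ_goal − ψ) mod 360° = 190.1364° = 3.318506 rad.
Common terms: sin α = -0.871758, cos α = 0.489936, sin β = -0.175992, cos β = -0.984392, cos(α−β) = -0.328867, d² = 43.147678. Work in radians in the unit-radius frame; every candidate has L = ρ·(t + p + q).
LSL: p² = 2 + d² − 2cos(α−β) + 2d(sin α − sin β) = 36.664871; p = √p² = 6.055152; φ = atan2(cos β − cos α, d + sin α − sin β) = -0.245956 rad; t = (φ − α) mod 2π = 0.812824 rad, q = (β − φ) mod 2π = 3.564462 rad → L = 7.39·(0.812824 + 6.055152 + 3.564462) = 7.39·10.432438 = 77.095719 m
RSR: p² = 2 + d² − 2cos(α−β) + 2d(sin β − sin α) = 54.945951; p = √p² = 7.412554; φ = atan2(cos α − cos β, d − sin α + sin β) = 0.200231 rad; t = (α − φ) mod 2π = 5.024174 rad, q = (φ − β) mod 2π = 3.164910 rad → L = 7.39·(5.024174 + 7.412554 + 3.164910) = 7.39·15.601638 = 115.296108 m
LSR: p² = d² − 2 + 2cos(α−β) + 2d(sin α + sin β) = 26.725251; p = √p² = 5.169647; φ = atan2(−cos α − cos β, d + sin α + sin β) − atan2(−2, p) = 0.458461 rad; t = (φ − α) mod 2π = 1.517241 rad, q = (φ − β) mod 2π = 3.423140 rad → L = 7.39·(1.517241 + 5.169647 + 3.423140) = 7.39·10.110028 = 74.713107 m
RSL: p² = d² − 2 + 2cos(α−β) − 2d(sin α + sin β) = 54.254638; p = √p² = 7.365775; φ = atan2(cos α + cos β, d − sin α − sin β) − atan2(2, p) = -0.329962 rad; t = (α − φ) mod 2π = 5.554368 rad, q = (β − φ) mod 2π = 3.648468 rad → L = 7.39·(5.554368 + 7.365775 + 3.648468) = 7.39·16.568611 = 122.442037 m
RLR: c = (6 − d² + 2cos(α−β) + 2d(sin α − sin β))/8 = -5.868244, |c| > 1 → infeasible
LRL: c = (6 − d² + 2cos(α−β) − 2d(sin α − sin β))/8 = -3.583109, |c| > 1 → infeasible
Shortest: LSR with L = 74.713107 m ≈ 74.7131 m

74.7131 m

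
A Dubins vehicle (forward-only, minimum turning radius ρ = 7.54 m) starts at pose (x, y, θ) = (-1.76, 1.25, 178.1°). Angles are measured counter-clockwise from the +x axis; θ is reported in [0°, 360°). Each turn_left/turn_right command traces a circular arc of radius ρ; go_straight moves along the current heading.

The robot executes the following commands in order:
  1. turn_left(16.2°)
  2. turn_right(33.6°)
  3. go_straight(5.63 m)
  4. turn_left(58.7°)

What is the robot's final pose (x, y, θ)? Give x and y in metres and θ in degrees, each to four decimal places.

(-20.8184, 1.7816, 219.4000°)

set_pose: (x, y, θ) = (-1.7600, 1.2500, 178.1000°), ρ = 7.54
turn_left(16.2°): centre at ρ to the left, rotate +16.2° → (-3.8724, 1.0205, 194.3000°)
turn_right(33.6°): centre at ρ to the right, rotate −33.6° → (-8.2268, 1.2106, 160.7000°)
go_straight(5.63): x += 5.63·cos θ, y += 5.63·sin θ → (-13.5404, 3.0714, 160.7000°)
turn_left(58.7°): centre at ρ to the left, rotate +58.7° → (-20.8184, 1.7816, 219.4000°)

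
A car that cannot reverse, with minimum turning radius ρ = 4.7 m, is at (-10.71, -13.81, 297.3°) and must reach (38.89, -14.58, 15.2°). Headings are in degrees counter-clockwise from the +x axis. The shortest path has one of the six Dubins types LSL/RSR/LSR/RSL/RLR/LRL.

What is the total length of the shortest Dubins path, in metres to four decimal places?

Let ψ = atan2(Δy, Δx) = atan2(-0.77, 49.60) = -0.8894° be the start→goal bearing.
Normalize: d = |goal − start| / ρ = 49.605976/4.7 = 10.554463, α = (θ_start − ψ) mod 360° = 298.1894° = 5.204387 rad, β = (θ_goal − ψ) mod 360° = 16.0894° = 0.280813 rad.
Common terms: sin α = -0.881391, cos α = 0.472388, sin β = 0.277137, cos β = 0.960830, cos(α−β) = 0.209619, d² = 111.396691. Work in radians in the unit-radius frame; every candidate has L = ρ·(t + p + q).
LSL: p² = 2 + d² − 2cos(α−β) + 2d(sin α − sin β) = 88.522177; p = √p² = 9.408622; φ = atan2(cos β − cos α, d + sin α − sin β) = 0.051938 rad; t = (φ − α) mod 2π = 1.130736 rad, q = (β − φ) mod 2π = 0.228875 rad → L = 4.7·(1.130736 + 9.408622 + 0.228875) = 4.7·10.768234 = 50.610700 m
RSR: p² = 2 + d² − 2cos(α−β) + 2d(sin β − sin α) = 137.432731; p = √p² = 11.723171; φ = atan2(cos α − cos β, d − sin α + sin β) = -0.041677 rad; t = (α − φ) mod 2π = 5.246064 rad, q = (φ − β) mod 2π = 5.960696 rad → L = 4.7·(5.246064 + 11.723171 + 5.960696) = 4.7·22.929930 = 107.770670 m
LSR: p² = d² − 2 + 2cos(α−β) + 2d(sin α + sin β) = 97.060775; p = √p² = 9.851943; φ = atan2(−cos α − cos β, d + sin α + sin β) − atan2(−2, p) = 0.057229 rad; t = (φ − α) mod 2π = 1.136027 rad, q = (φ − β) mod 2π = 6.059601 rad → L = 4.7·(1.136027 + 9.851943 + 6.059601) = 4.7·17.047571 = 80.123585 m
RSL: p² = d² − 2 + 2cos(α−β) − 2d(sin α + sin β) = 122.571081; p = √p² = 11.071182; φ = atan2(cos α + cos β, d − sin α − sin β) − atan2(2, p) = -0.050982 rad; t = (α − φ) mod 2π = 5.255369 rad, q = (β − φ) mod 2π = 0.331795 rad → L = 4.7·(5.255369 + 11.071182 + 0.331795) = 4.7·16.658346 = 78.294225 m
RLR: c = (6 − d² + 2cos(α−β) + 2d(sin α − sin β))/8 = -16.179091, |c| > 1 → infeasible
LRL: c = (6 − d² + 2cos(α−β) − 2d(sin α − sin β))/8 = -10.065272, |c| > 1 → infeasible
Shortest: LSL with L = 50.610700 m ≈ 50.6107 m

50.6107 m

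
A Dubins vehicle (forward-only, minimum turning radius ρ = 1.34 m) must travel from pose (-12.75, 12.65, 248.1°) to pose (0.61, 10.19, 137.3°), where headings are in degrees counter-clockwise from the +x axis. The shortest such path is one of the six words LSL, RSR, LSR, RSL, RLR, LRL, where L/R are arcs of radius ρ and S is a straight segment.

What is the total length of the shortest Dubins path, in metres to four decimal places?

Let ψ = atan2(Δy, Δx) = atan2(-2.46, 13.36) = -10.4331° be the start→goal bearing.
Normalize: d = |goal − start| / ρ = 13.584594/1.34 = 10.137757, α = (θ_start − ψ) mod 360° = 258.5331° = 4.512254 rad, β = (θ_goal − ψ) mod 360° = 147.7331° = 2.578429 rad.
Common terms: sin α = -0.980040, cos α = -0.198802, sin β = 0.533864, cos β = -0.845570, cos(α−β) = -0.355107, d² = 102.774115. Work in radians in the unit-radius frame; every candidate has L = ρ·(t + p + q).
LSL: p² = 2 + d² − 2cos(α−β) + 2d(sin α − sin β) = 74.789156; p = √p² = 8.648072; φ = atan2(cos β − cos α, d + sin α − sin β) = -0.074858 rad; t = (φ − α) mod 2π = 1.696074 rad, q = (β − φ) mod 2π = 2.653287 rad → L = 1.34·(1.696074 + 8.648072 + 2.653287) = 1.34·12.997433 = 17.416560 m
RSR: p² = 2 + d² − 2cos(α−β) + 2d(sin β − sin α) = 136.179501; p = √p² = 11.669597; φ = atan2(cos α − cos β, d − sin α + sin β) = 0.055452 rad; t = (α − φ) mod 2π = 4.456802 rad, q = (φ − β) mod 2π = 3.760208 rad → L = 1.34·(4.456802 + 11.669597 + 3.760208) = 1.34·19.886607 = 26.648054 m
LSR: p² = d² − 2 + 2cos(α−β) + 2d(sin α + sin β) = 91.017454; p = √p² = 9.540307; φ = atan2(−cos α − cos β, d + sin α + sin β) − atan2(−2, p) = 0.313991 rad; t = (φ − α) mod 2π = 2.084922 rad, q = (φ − β) mod 2π = 4.018747 rad → L = 1.34·(2.084922 + 9.540307 + 4.018747) = 1.34·15.643976 = 20.962928 m
RSL: p² = d² − 2 + 2cos(α−β) − 2d(sin α + sin β) = 109.110347; p = √p² = 10.445590; φ = atan2(cos α + cos β, d − sin α − sin β) − atan2(2, p) = -0.287536 rad; t = (α − φ) mod 2π = 4.799790 rad, q = (β − φ) mod 2π = 2.865965 rad → L = 1.34·(4.799790 + 10.445590 + 2.865965) = 1.34·18.111344 = 24.269201 m
RLR: c = (6 − d² + 2cos(α−β) + 2d(sin α − sin β))/8 = -16.022438, |c| > 1 → infeasible
LRL: c = (6 − d² + 2cos(α−β) − 2d(sin α − sin β))/8 = -8.348644, |c| > 1 → infeasible
Shortest: LSL with L = 17.416560 m ≈ 17.4166 m

17.4166 m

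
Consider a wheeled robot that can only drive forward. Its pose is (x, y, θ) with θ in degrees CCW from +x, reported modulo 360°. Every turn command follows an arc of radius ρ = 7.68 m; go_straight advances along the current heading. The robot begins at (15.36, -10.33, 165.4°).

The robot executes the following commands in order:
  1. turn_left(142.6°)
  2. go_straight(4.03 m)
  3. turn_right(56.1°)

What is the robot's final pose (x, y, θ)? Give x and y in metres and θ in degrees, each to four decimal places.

(11.1013, -32.7802, 251.9000°)

set_pose: (x, y, θ) = (15.3600, -10.3300, 165.4000°), ρ = 7.68
turn_left(142.6°): centre at ρ to the left, rotate +142.6° → (7.3722, -22.4903, 308.0000°)
go_straight(4.03): x += 4.03·cos θ, y += 4.03·sin θ → (9.8533, -25.6660, 308.0000°)
turn_right(56.1°): centre at ρ to the right, rotate −56.1° → (11.1013, -32.7802, 251.9000°)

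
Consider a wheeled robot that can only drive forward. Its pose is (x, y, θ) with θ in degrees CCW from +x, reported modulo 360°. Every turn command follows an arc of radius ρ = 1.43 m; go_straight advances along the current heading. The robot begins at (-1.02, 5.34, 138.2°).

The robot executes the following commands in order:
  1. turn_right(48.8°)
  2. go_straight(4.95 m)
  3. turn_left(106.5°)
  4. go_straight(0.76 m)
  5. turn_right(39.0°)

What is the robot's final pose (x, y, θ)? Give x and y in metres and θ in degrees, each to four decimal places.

set_pose: (x, y, θ) = (-1.0200, 5.3400, 138.2000°), ρ = 1.43
turn_right(48.8°): centre at ρ to the right, rotate −48.8° → (-1.4968, 6.4210, 89.4000°)
go_straight(4.95): x += 4.95·cos θ, y += 4.95·sin θ → (-1.4449, 11.3707, 89.4000°)
turn_left(106.5°): centre at ρ to the left, rotate +106.5° → (-3.2666, 12.7610, 195.9000°)
go_straight(0.76): x += 0.76·cos θ, y += 0.76·sin θ → (-3.9976, 12.5528, 195.9000°)
turn_right(39.0°): centre at ρ to the right, rotate −39.0° → (-4.9504, 12.6127, 156.9000°)

(-4.9504, 12.6127, 156.9000°)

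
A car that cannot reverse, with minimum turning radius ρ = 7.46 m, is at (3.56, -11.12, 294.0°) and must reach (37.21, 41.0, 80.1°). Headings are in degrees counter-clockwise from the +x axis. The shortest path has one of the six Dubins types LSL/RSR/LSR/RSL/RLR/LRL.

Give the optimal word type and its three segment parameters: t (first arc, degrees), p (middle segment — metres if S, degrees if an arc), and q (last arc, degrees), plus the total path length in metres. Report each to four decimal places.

LSL: t = 134.8500°, p = 54.0062 m, q = 11.2500°, L = 73.0287 m

Let ψ = atan2(Δy, Δx) = atan2(52.12, 33.65) = 57.1527° be the start→goal bearing.
Normalize: d = |goal − start| / ρ = 62.038834/7.46 = 8.316198, α = (θ_start − ψ) mod 360° = 236.8473° = 4.133766 rad, β = (θ_goal − ψ) mod 360° = 22.9473° = 0.400506 rad.
Common terms: sin α = -0.837216, cos α = -0.546872, sin β = 0.389885, cos β = 0.920864, cos(α−β) = -0.830012, d² = 69.159142. Work in radians in the unit-radius frame; every candidate has L = ρ·(t + p + q).
LSL: p² = 2 + d² − 2cos(α−β) + 2d(sin α − sin β) = 52.409541; p = √p² = 7.239443; φ = atan2(cos β − cos α, d + sin α − sin β) = 0.204157 rad; t = (φ − α) mod 2π = 2.353577 rad, q = (β − φ) mod 2π = 0.196349 rad → L = 7.46·(2.353577 + 7.239443 + 0.196349) = 7.46·9.789369 = 73.028696 m
RSR: p² = 2 + d² − 2cos(α−β) + 2d(sin β − sin α) = 93.228792; p = √p² = 9.655506; φ = atan2(cos α − cos β, d − sin α + sin β) = -0.152602 rad; t = (α − φ) mod 2π = 4.286367 rad, q = (φ − β) mod 2π = 5.730077 rad → L = 7.46·(4.286367 + 9.655506 + 5.730077) = 7.46·19.671950 = 146.752750 m
LSR: p² = d² − 2 + 2cos(α−β) + 2d(sin α + sin β) = 58.058920; p = √p² = 7.619640; φ = atan2(−cos α − cos β, d + sin α + sin β) − atan2(−2, p) = 0.209197 rad; t = (φ − α) mod 2π = 2.358617 rad, q = (φ − β) mod 2π = 6.091876 rad → L = 7.46·(2.358617 + 7.619640 + 6.091876) = 7.46·16.070133 = 119.883193 m
RSL: p² = d² − 2 + 2cos(α−β) − 2d(sin α + sin β) = 72.939314; p = √p² = 8.540452; φ = atan2(cos α + cos β, d − sin α − sin β) − atan2(2, p) = -0.187384 rad; t = (α − φ) mod 2π = 4.321150 rad, q = (β − φ) mod 2π = 0.587891 rad → L = 7.46·(4.321150 + 8.540452 + 0.587891) = 7.46·13.449492 = 100.333211 m
RLR: c = (6 − d² + 2cos(α−β) + 2d(sin α − sin β))/8 = -10.653599, |c| > 1 → infeasible
LRL: c = (6 − d² + 2cos(α−β) − 2d(sin α − sin β))/8 = -5.551193, |c| > 1 → infeasible
Shortest: LSL with L = 73.028696 m ≈ 73.0287 m
Convert LSL to answer units (arcs ×180/π): t = 2.353577·180/π = 134.8500°, p = ρ·p = 7.46·7.239443 = 54.0062 m, q = 0.196349·180/π = 11.2500°, L = 73.0287 m.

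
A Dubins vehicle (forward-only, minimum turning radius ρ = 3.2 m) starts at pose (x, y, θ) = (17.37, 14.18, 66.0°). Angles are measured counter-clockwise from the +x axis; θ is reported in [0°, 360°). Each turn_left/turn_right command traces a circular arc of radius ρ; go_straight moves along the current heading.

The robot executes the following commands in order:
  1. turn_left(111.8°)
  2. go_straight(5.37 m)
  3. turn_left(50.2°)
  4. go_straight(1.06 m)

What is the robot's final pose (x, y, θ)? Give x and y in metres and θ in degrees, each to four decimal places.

(5.9933, 17.0412, 228.0000°)

set_pose: (x, y, θ) = (17.3700, 14.1800, 66.0000°), ρ = 3.2
turn_left(111.8°): centre at ρ to the left, rotate +111.8° → (14.5695, 18.6792, 177.8000°)
go_straight(5.37): x += 5.37·cos θ, y += 5.37·sin θ → (9.2035, 18.8853, 177.8000°)
turn_left(50.2°): centre at ρ to the left, rotate +50.2° → (6.7025, 17.8289, 228.0000°)
go_straight(1.06): x += 1.06·cos θ, y += 1.06·sin θ → (5.9933, 17.0412, 228.0000°)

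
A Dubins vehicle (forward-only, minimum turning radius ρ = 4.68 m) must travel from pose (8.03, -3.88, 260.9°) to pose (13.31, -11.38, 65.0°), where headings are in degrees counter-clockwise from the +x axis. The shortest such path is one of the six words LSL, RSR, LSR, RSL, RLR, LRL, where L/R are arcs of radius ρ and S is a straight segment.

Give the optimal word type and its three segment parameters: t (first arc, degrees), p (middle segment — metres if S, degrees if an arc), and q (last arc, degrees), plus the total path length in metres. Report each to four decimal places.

RLR: t = 47.9939°, p = 222.4915°, q = 10.3977°, L = 22.9429 m

Let ψ = atan2(Δy, Δx) = atan2(-7.50, 5.28) = -54.8545° be the start→goal bearing.
Normalize: d = |goal − start| / ρ = 9.172154/4.68 = 1.959862, α = (θ_start − ψ) mod 360° = 315.7545° = 5.510955 rad, β = (θ_goal − ψ) mod 360° = 119.8545° = 2.091855 rad.
Common terms: sin α = -0.697735, cos α = 0.716356, sin β = 0.867293, cos β = -0.497798, cos(α−β) = -0.961741, d² = 3.841059. Work in radians in the unit-radius frame; every candidate has L = ρ·(t + p + q).
LSL: p² = 2 + d² − 2cos(α−β) + 2d(sin α − sin β) = 1.630066; p = √p² = 1.276740; φ = atan2(cos β − cos α, d + sin α − sin β) = -1.256390 rad; t = (φ − α) mod 2π = 5.799026 rad, q = (β − φ) mod 2π = 3.348245 rad → L = 4.68·(5.799026 + 1.276740 + 3.348245) = 4.68·10.424011 = 48.784371 m
RSR: p² = 2 + d² − 2cos(α−β) + 2d(sin β − sin α) = 13.899017; p = √p² = 3.728138; φ = atan2(cos α − cos β, d − sin α + sin β) = 0.331724 rad; t = (α − φ) mod 2π = 5.179231 rad, q = (φ − β) mod 2π = 4.523054 rad → L = 4.68·(5.179231 + 3.728138 + 4.523054) = 4.68·13.430424 = 62.854383 m
LSR: p² = d² − 2 + 2cos(α−β) + 2d(sin α + sin β) = 0.582196; p = √p² = 0.763018; φ = atan2(−cos α − cos β, d + sin α + sin β) − atan2(−2, p) = 1.104052 rad; t = (φ − α) mod 2π = 1.876283 rad, q = (φ − β) mod 2π = 5.295383 rad → L = 4.68·(1.876283 + 0.763018 + 5.295383) = 4.68·7.934684 = 37.134319 m
RSL: p² = d² − 2 + 2cos(α−β) − 2d(sin α + sin β) = -0.747044 < 0 → infeasible
RLR: c = (6 − d² + 2cos(α−β) + 2d(sin α − sin β))/8 = -0.737377; p = 2π − arccos c = 3.883210 rad; φ = atan2(cos α − cos β, d − sin α + sin β) = 0.331724 rad; t = (α − φ + p/2) mod 2π = 0.837651 rad, q = (α − β − t + p) mod 2π = 0.181474 rad → L = 4.68·(0.837651 + 3.883210 + 0.181474) = 4.68·4.902335 = 22.942926 m
LRL: c = (6 − d² + 2cos(α−β) − 2d(sin α − sin β))/8 = 0.796242; p = 2π − arccos c = 5.633446 rad; φ = atan2(cos β − cos α, d + sin α − sin β) = -1.256390 rad; t = (φ − α + p/2) mod 2π = 2.332564 rad, q = (β − α − t + p) mod 2π = 6.164968 rad → L = 4.68·(2.332564 + 5.633446 + 6.164968) = 4.68·14.130978 = 66.132978 m
Shortest: RLR with L = 22.942926 m ≈ 22.9429 m
Convert RLR to answer units (arcs ×180/π): t = 0.837651·180/π = 47.9939°, p = 3.883210·180/π = 222.4915°, q = 0.181474·180/π = 10.3977°, L = 22.9429 m.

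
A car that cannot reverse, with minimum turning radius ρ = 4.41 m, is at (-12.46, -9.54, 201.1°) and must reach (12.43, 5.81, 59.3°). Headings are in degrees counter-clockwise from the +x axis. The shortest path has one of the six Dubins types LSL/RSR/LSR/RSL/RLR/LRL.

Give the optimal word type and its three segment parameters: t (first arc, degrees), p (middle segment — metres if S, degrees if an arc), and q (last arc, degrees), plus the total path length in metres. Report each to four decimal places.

Let ψ = atan2(Δy, Δx) = atan2(15.35, 24.89) = 31.6627° be the start→goal bearing.
Normalize: d = |goal − start| / ρ = 29.242685/4.41 = 6.630994, α = (θ_start − ψ) mod 360° = 169.4373° = 2.957239 rad, β = (θ_goal − ψ) mod 360° = 27.6373° = 0.482362 rad.
Common terms: sin α = 0.183311, cos α = -0.983055, sin β = 0.463873, cos β = 0.885902, cos(α−β) = -0.785857, d² = 43.970084. Work in radians in the unit-radius frame; every candidate has L = ρ·(t + p + q).
LSL: p² = 2 + d² − 2cos(α−β) + 2d(sin α − sin β) = 43.820994; p = √p² = 6.619743; φ = atan2(cos β − cos α, d + sin α − sin β) = 0.286223 rad; t = (φ − α) mod 2π = 3.612169 rad, q = (β − φ) mod 2π = 0.196139 rad → L = 4.41·(3.612169 + 6.619743 + 0.196139) = 4.41·10.428051 = 45.987706 m
RSR: p² = 2 + d² − 2cos(α−β) + 2d(sin β − sin α) = 51.262602; p = √p² = 7.159791; φ = atan2(cos α − cos β, d − sin α + sin β) = -0.264094 rad; t = (α − φ) mod 2π = 3.221333 rad, q = (φ − β) mod 2π = 5.536729 rad → L = 4.41·(3.221333 + 7.159791 + 5.536729) = 4.41·15.917853 = 70.197731 m
LSR: p² = d² − 2 + 2cos(α−β) + 2d(sin α + sin β) = 48.981321; p = √p² = 6.998666; φ = atan2(−cos α − cos β, d + sin α + sin β) − atan2(−2, p) = 0.291698 rad; t = (φ − α) mod 2π = 3.617644 rad, q = (φ − β) mod 2π = 6.092521 rad → L = 4.41·(3.617644 + 6.998666 + 6.092521) = 4.41·16.708831 = 73.685945 m
RSL: p² = d² − 2 + 2cos(α−β) − 2d(sin α + sin β) = 31.815420; p = √p² = 5.640516; φ = atan2(cos α + cos β, d − sin α − sin β) − atan2(2, p) = -0.356982 rad; t = (α − φ) mod 2π = 3.314220 rad, q = (β − φ) mod 2π = 0.839343 rad → L = 4.41·(3.314220 + 5.640516 + 0.839343) = 4.41·9.794080 = 43.191892 m
RLR: c = (6 − d² + 2cos(α−β) + 2d(sin α − sin β))/8 = -5.407825, |c| > 1 → infeasible
LRL: c = (6 − d² + 2cos(α−β) − 2d(sin α − sin β))/8 = -4.477624, |c| > 1 → infeasible
Shortest: RSL with L = 43.191892 m ≈ 43.1919 m
Convert RSL to answer units (arcs ×180/π): t = 3.314220·180/π = 189.8908°, p = ρ·p = 4.41·5.640516 = 24.8747 m, q = 0.839343·180/π = 48.0908°, L = 43.1919 m.

RSL: t = 189.8908°, p = 24.8747 m, q = 48.0908°, L = 43.1919 m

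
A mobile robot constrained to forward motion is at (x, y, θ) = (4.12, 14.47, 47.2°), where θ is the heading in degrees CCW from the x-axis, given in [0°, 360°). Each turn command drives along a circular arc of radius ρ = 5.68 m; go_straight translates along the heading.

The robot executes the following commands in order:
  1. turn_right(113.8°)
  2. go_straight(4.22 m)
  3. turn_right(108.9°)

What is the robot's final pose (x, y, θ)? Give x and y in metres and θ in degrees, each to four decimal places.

set_pose: (x, y, θ) = (4.1200, 14.4700, 47.2000°), ρ = 5.68
turn_right(113.8°): centre at ρ to the right, rotate −113.8° → (13.5004, 12.8666, -66.6000° ≡ 293.4000°)
go_straight(4.22): x += 4.22·cos θ, y += 4.22·sin θ → (15.1764, 8.9936, 293.4000°)
turn_right(108.9°): centre at ρ to the right, rotate −108.9° → (10.4092, 1.0754, 184.5000°)

(10.4092, 1.0754, 184.5000°)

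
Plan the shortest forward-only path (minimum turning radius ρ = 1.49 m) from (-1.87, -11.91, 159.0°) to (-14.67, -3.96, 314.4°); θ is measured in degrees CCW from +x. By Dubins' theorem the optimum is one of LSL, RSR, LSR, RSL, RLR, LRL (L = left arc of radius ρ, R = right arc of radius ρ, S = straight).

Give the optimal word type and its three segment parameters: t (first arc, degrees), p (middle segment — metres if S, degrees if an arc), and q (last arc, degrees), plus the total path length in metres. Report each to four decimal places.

RSL: t = 22.6955°, p = 14.1223 m, q = 178.0955°, L = 19.3440 m

Let ψ = atan2(Δy, Δx) = atan2(7.95, -12.80) = 148.1558° be the start→goal bearing.
Normalize: d = |goal − start| / ρ = 15.067930/1.49 = 10.112704, α = (θ_start − ψ) mod 360° = 10.8442° = 0.189266 rad, β = (θ_goal − ψ) mod 360° = 166.2442° = 2.901508 rad.
Common terms: sin α = 0.188138, cos α = 0.982143, sin β = 0.237785, cos β = -0.971318, cos(α−β) = -0.909236, d² = 102.266790. Work in radians in the unit-radius frame; every candidate has L = ρ·(t + p + q).
LSL: p² = 2 + d² − 2cos(α−β) + 2d(sin α − sin β) = 105.081138; p = √p² = 10.250909; φ = atan2(cos β − cos α, d + sin α − sin β) = -0.191737 rad; t = (φ − α) mod 2π = 5.902182 rad, q = (β − φ) mod 2π = 3.093245 rad → L = 1.49·(5.902182 + 10.250909 + 3.093245) = 1.49·19.246336 = 28.677041 m
RSR: p² = 2 + d² − 2cos(α−β) + 2d(sin β − sin α) = 107.089386; p = √p² = 10.348400; φ = atan2(cos α − cos β, d − sin α + sin β) = 0.189909 rad; t = (α − φ) mod 2π = 6.282543 rad, q = (φ − β) mod 2π = 3.571586 rad → L = 1.49·(6.282543 + 10.348400 + 3.571586) = 1.49·20.202529 = 30.101768 m
LSR: p² = d² − 2 + 2cos(α−β) + 2d(sin α + sin β) = 107.062789; p = √p² = 10.347115; φ = atan2(−cos α − cos β, d + sin α + sin β) − atan2(−2, p) = 0.189909 rad; t = (φ − α) mod 2π = 0.000643 rad, q = (φ − β) mod 2π = 3.571586 rad → L = 1.49·(0.000643 + 10.347115 + 3.571586) = 1.49·13.919344 = 20.739822 m
RSL: p² = d² − 2 + 2cos(α−β) − 2d(sin α + sin β) = 89.833846; p = √p² = 9.478072; φ = atan2(cos α + cos β, d − sin α − sin β) − atan2(2, p) = -0.206845 rad; t = (α − φ) mod 2π = 0.396111 rad, q = (β − φ) mod 2π = 3.108353 rad → L = 1.49·(0.396111 + 9.478072 + 3.108353) = 1.49·12.982536 = 19.343979 m
RLR: c = (6 − d² + 2cos(α−β) + 2d(sin α − sin β))/8 = -12.386173, |c| > 1 → infeasible
LRL: c = (6 − d² + 2cos(α−β) − 2d(sin α − sin β))/8 = -12.135142, |c| > 1 → infeasible
Shortest: RSL with L = 19.343979 m ≈ 19.3440 m
Convert RSL to answer units (arcs ×180/π): t = 0.396111·180/π = 22.6955°, p = ρ·p = 1.49·9.478072 = 14.1223 m, q = 3.108353·180/π = 178.0955°, L = 19.3440 m.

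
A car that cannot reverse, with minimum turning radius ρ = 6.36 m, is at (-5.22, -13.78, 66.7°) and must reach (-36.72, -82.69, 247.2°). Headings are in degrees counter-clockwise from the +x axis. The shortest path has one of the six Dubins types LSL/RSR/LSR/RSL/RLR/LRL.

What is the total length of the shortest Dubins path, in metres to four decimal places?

Let ψ = atan2(Δy, Δx) = atan2(-68.91, -31.50) = -114.5660° be the start→goal bearing.
Normalize: d = |goal − start| / ρ = 75.768319/6.36 = 11.913258, α = (θ_start − ψ) mod 360° = 181.2660° = 3.163688 rad, β = (θ_goal − ψ) mod 360° = 1.7660° = 0.030822 rad.
Common terms: sin α = -0.022094, cos α = -0.999756, sin β = 0.030818, cos β = 0.999525, cos(α−β) = -0.999962, d² = 141.925708. Work in radians in the unit-radius frame; every candidate has L = ρ·(t + p + q).
LSL: p² = 2 + d² − 2cos(α−β) + 2d(sin α − sin β) = 144.664936; p = √p² = 12.027674; φ = atan2(cos β − cos α, d + sin α − sin β) = 0.166999 rad; t = (φ − α) mod 2π = 3.286495 rad, q = (β − φ) mod 2π = 6.147009 rad → L = 6.36·(3.286495 + 12.027674 + 6.147009) = 6.36·21.461178 = 136.493094 m
RSR: p² = 2 + d² − 2cos(α−β) + 2d(sin β − sin α) = 147.186327; p = √p² = 12.132037; φ = atan2(cos α − cos β, d − sin α + sin β) = -0.165549 rad; t = (α − φ) mod 2π = 3.329237 rad, q = (φ − β) mod 2π = 6.086814 rad → L = 6.36·(3.329237 + 12.132037 + 6.086814) = 6.36·21.548089 = 137.045843 m
LSR: p² = d² − 2 + 2cos(α−β) + 2d(sin α + sin β) = 138.133636; p = √p² = 11.753027; φ = atan2(−cos α − cos β, d + sin α + sin β) − atan2(−2, p) = 0.168574 rad; t = (φ − α) mod 2π = 3.288071 rad, q = (φ − β) mod 2π = 0.137751 rad → L = 6.36·(3.288071 + 11.753027 + 0.137751) = 6.36·15.178849 = 96.537477 m
RSL: p² = d² − 2 + 2cos(α−β) − 2d(sin α + sin β) = 137.717932; p = √p² = 11.735328; φ = atan2(cos α + cos β, d − sin α − sin β) − atan2(2, p) = -0.168823 rad; t = (α − φ) mod 2π = 3.332512 rad, q = (β − φ) mod 2π = 0.199646 rad → L = 6.36·(3.332512 + 11.735328 + 0.199646) = 6.36·15.267485 = 97.101207 m
RLR: c = (6 − d² + 2cos(α−β) + 2d(sin α − sin β))/8 = -17.398291, |c| > 1 → infeasible
LRL: c = (6 − d² + 2cos(α−β) − 2d(sin α − sin β))/8 = -17.083117, |c| > 1 → infeasible
Shortest: LSR with L = 96.537477 m ≈ 96.5375 m

96.5375 m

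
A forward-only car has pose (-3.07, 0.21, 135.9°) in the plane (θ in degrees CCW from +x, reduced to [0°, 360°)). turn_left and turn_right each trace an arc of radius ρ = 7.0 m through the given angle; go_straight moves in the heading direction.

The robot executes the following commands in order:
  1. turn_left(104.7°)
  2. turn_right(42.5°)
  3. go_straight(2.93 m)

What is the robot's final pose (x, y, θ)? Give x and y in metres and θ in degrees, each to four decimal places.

set_pose: (x, y, θ) = (-3.0700, 0.2100, 135.9000°), ρ = 7.0
turn_left(104.7°): centre at ρ to the left, rotate +104.7° → (-14.0399, -1.3806, 240.6000°)
turn_right(42.5°): centre at ρ to the right, rotate −42.5° → (-17.9636, -4.5978, 198.1000°)
go_straight(2.93): x += 2.93·cos θ, y += 2.93·sin θ → (-20.7487, -5.5081, 198.1000°)

(-20.7487, -5.5081, 198.1000°)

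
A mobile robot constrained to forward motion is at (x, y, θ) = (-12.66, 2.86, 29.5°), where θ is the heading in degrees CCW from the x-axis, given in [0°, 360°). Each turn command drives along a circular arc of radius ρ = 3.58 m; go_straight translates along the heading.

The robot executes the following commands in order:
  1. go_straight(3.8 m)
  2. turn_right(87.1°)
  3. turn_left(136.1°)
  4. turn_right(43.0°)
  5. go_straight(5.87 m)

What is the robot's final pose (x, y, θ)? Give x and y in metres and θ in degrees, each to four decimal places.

set_pose: (x, y, θ) = (-12.6600, 2.8600, 29.5000°), ρ = 3.58
go_straight(3.8): x += 3.8·cos θ, y += 3.8·sin θ → (-9.3526, 4.7312, 29.5000°)
turn_right(87.1°): centre at ρ to the right, rotate −87.1° → (-4.5671, 3.5336, -57.6000° ≡ 302.4000°)
turn_left(136.1°): centre at ρ to the left, rotate +136.1° → (1.9637, 4.7381, 438.5000° ≡ 78.5000°)
turn_right(43.0°): centre at ρ to the right, rotate −43.0° → (3.3930, 6.9389, 35.5000°)
go_straight(5.87): x += 5.87·cos θ, y += 5.87·sin θ → (8.1718, 10.3476, 35.5000°)

(8.1718, 10.3476, 35.5000°)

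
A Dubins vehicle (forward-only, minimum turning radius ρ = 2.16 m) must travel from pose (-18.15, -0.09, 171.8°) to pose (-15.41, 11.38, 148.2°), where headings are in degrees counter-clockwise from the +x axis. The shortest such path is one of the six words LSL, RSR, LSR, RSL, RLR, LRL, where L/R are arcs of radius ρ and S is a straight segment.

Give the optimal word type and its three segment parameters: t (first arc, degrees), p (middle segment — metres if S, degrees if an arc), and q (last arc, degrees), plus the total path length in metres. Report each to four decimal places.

Let ψ = atan2(Δy, Δx) = atan2(11.47, 2.74) = 76.5647° be the start→goal bearing.
Normalize: d = |goal − start| / ρ = 11.792731/2.16 = 5.459598, α = (θ_start − ψ) mod 360° = 95.2353° = 1.662169 rad, β = (θ_goal − ψ) mod 360° = 71.6353° = 1.250271 rad.
Common terms: sin α = 0.995828, cos α = -0.091245, sin β = 0.949070, cos β = 0.315065, cos(α−β) = 0.916363, d² = 29.807206. Work in radians in the unit-radius frame; every candidate has L = ρ·(t + p + q).
LSL: p² = 2 + d² − 2cos(α−β) + 2d(sin α − sin β) = 30.485044; p = √p² = 5.521326; φ = atan2(cos β − cos α, d + sin α − sin β) = 0.073656 rad; t = (φ − α) mod 2π = 4.694672 rad, q = (β − φ) mod 2π = 1.176615 rad → L = 2.16·(4.694672 + 5.521326 + 1.176615) = 2.16·11.392614 = 24.608046 m
RSR: p² = 2 + d² − 2cos(α−β) + 2d(sin β − sin α) = 29.463917; p = √p² = 5.428068; φ = atan2(cos α − cos β, d − sin α + sin β) = -0.074924 rad; t = (α − φ) mod 2π = 1.737093 rad, q = (φ − β) mod 2π = 4.957990 rad → L = 2.16·(1.737093 + 5.428068 + 4.957990) = 2.16·12.123151 = 26.186005 m
LSR: p² = d² − 2 + 2cos(α−β) + 2d(sin α + sin β) = 50.876658; p = √p² = 7.132788; φ = atan2(−cos α − cos β, d + sin α + sin β) − atan2(−2, p) = 0.243157 rad; t = (φ − α) mod 2π = 4.864173 rad, q = (φ − β) mod 2π = 5.276071 rad → L = 2.16·(4.864173 + 7.132788 + 5.276071) = 2.16·17.273032 = 37.309749 m
RSL: p² = d² − 2 + 2cos(α−β) − 2d(sin α + sin β) = 8.403205; p = √p² = 2.898828; φ = atan2(cos α + cos β, d − sin α − sin β) − atan2(2, p) = -0.540343 rad; t = (α − φ) mod 2π = 2.202512 rad, q = (β − φ) mod 2π = 1.790614 rad → L = 2.16·(2.202512 + 2.898828 + 1.790614) = 2.16·6.891954 = 14.886622 m
RLR: c = (6 − d² + 2cos(α−β) + 2d(sin α − sin β))/8 = -2.682990, |c| > 1 → infeasible
LRL: c = (6 − d² + 2cos(α−β) − 2d(sin α − sin β))/8 = -2.810630, |c| > 1 → infeasible
Shortest: RSL with L = 14.886622 m ≈ 14.8866 m
Convert RSL to answer units (arcs ×180/π): t = 2.202512·180/π = 126.1946°, p = ρ·p = 2.16·2.898828 = 6.2615 m, q = 1.790614·180/π = 102.5946°, L = 14.8866 m.

RSL: t = 126.1946°, p = 6.2615 m, q = 102.5946°, L = 14.8866 m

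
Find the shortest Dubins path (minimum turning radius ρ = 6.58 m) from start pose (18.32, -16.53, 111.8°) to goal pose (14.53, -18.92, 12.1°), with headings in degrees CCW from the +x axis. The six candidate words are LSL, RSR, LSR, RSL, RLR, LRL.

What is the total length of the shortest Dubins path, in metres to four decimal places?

37.8821 m

Let ψ = atan2(Δy, Δx) = atan2(-2.39, -3.79) = -147.7642° be the start→goal bearing.
Normalize: d = |goal − start| / ρ = 4.480647/6.58 = 0.680949, α = (θ_start − ψ) mod 360° = 259.5642° = 4.530250 rad, β = (θ_goal − ψ) mod 360° = 159.8642° = 2.790156 rad.
Common terms: sin α = -0.983458, cos α = -0.181134, sin β = 0.344247, cos β = -0.938879, cos(α−β) = -0.168489, d² = 0.463692. Work in radians in the unit-radius frame; every candidate has L = ρ·(t + p + q).
LSL: p² = 2 + d² − 2cos(α−β) + 2d(sin α − sin β) = 0.992471; p = √p² = 0.996228; φ = atan2(cos β − cos α, d + sin α − sin β) = -2.277334 rad; t = (φ − α) mod 2π = 5.758787 rad, q = (β − φ) mod 2π = 5.067490 rad → L = 6.58·(5.758787 + 0.996228 + 5.067490) = 6.58·11.822506 = 77.792087 m
RSR: p² = 2 + d² − 2cos(α−β) + 2d(sin β − sin α) = 4.608871; p = √p² = 2.146828; φ = atan2(cos α − cos β, d − sin α + sin β) = 0.360733 rad; t = (α − φ) mod 2π = 4.169516 rad, q = (φ − β) mod 2π = 3.853762 rad → L = 6.58·(4.169516 + 2.146828 + 3.853762) = 6.58·10.170107 = 66.919302 m
LSR: p² = d² − 2 + 2cos(α−β) + 2d(sin α + sin β) = -2.743829 < 0 → infeasible
RSL: p² = d² − 2 + 2cos(α−β) − 2d(sin α + sin β) = -1.002745 < 0 → infeasible
RLR: c = (6 − d² + 2cos(α−β) + 2d(sin α − sin β))/8 = 0.423891; p = 2π − arccos c = 5.150126 rad; φ = atan2(cos α − cos β, d − sin α + sin β) = 0.360733 rad; t = (α − φ + p/2) mod 2π = 0.461394 rad, q = (α − β − t + p) mod 2π = 0.145640 rad → L = 6.58·(0.461394 + 5.150126 + 0.145640) = 6.58·5.757160 = 37.882115 m
LRL: c = (6 − d² + 2cos(α−β) − 2d(sin α − sin β))/8 = 0.875941; p = 2π − arccos c = 5.779772 rad; φ = atan2(cos β − cos α, d + sin α − sin β) = -2.277334 rad; t = (φ − α + p/2) mod 2π = 2.365488 rad, q = (β − α − t + p) mod 2π = 1.674191 rad → L = 6.58·(2.365488 + 5.779772 + 1.674191) = 6.58·9.819451 = 64.611989 m
Shortest: RLR with L = 37.882115 m ≈ 37.8821 m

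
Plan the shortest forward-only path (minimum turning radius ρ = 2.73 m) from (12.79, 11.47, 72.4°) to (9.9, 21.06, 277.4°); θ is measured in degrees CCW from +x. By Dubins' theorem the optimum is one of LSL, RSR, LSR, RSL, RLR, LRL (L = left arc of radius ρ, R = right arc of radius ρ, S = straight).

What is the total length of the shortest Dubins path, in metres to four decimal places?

Let ψ = atan2(Δy, Δx) = atan2(9.59, -2.89) = 106.7705° be the start→goal bearing.
Normalize: d = |goal − start| / ρ = 10.015997/2.73 = 3.668863, α = (θ_start − ψ) mod 360° = 325.6295° = 5.683307 rad, β = (θ_goal − ψ) mod 360° = 170.6295° = 2.978047 rad.
Common terms: sin α = -0.564542, cos α = 0.825405, sin β = 0.162818, cos β = -0.986656, cos(α−β) = -0.906308, d² = 13.460559. Work in radians in the unit-radius frame; every candidate has L = ρ·(t + p + q).
LSL: p² = 2 + d² − 2cos(α−β) + 2d(sin α − sin β) = 11.936011; p = √p² = 3.454853; φ = atan2(cos β − cos α, d + sin α − sin β) = -0.552124 rad; t = (φ − α) mod 2π = 0.047754 rad, q = (β − φ) mod 2π = 3.530171 rad → L = 2.73·(0.047754 + 3.454853 + 3.530171) = 2.73·7.032778 = 19.199485 m
RSR: p² = 2 + d² − 2cos(α−β) + 2d(sin β − sin α) = 22.610338; p = √p² = 4.755033; φ = atan2(cos α − cos β, d − sin α + sin β) = 0.390967 rad; t = (α − φ) mod 2π = 5.292340 rad, q = (φ − β) mod 2π = 3.696105 rad → L = 2.73·(5.292340 + 4.755033 + 3.696105) = 2.73·13.743479 = 37.519696 m
LSR: p² = d² − 2 + 2cos(α−β) + 2d(sin α + sin β) = 6.700201; p = √p² = 2.588475; φ = atan2(−cos α − cos β, d + sin α + sin β) − atan2(−2, p) = 0.707159 rad; t = (φ − α) mod 2π = 1.307037 rad, q = (φ − β) mod 2π = 4.012298 rad → L = 2.73·(1.307037 + 2.588475 + 4.012298) = 2.73·7.907810 = 21.588321 m
RSL: p² = d² − 2 + 2cos(α−β) − 2d(sin α + sin β) = 12.595686; p = √p² = 3.549040; φ = atan2(cos α + cos β, d − sin α − sin β) − atan2(2, p) = -0.552767 rad; t = (α − φ) mod 2π = 6.236074 rad, q = (β − φ) mod 2π = 3.530814 rad → L = 2.73·(6.236074 + 3.549040 + 3.530814) = 2.73·13.315928 = 36.352483 m
RLR: c = (6 − d² + 2cos(α−β) + 2d(sin α − sin β))/8 = -1.826292, |c| > 1 → infeasible
LRL: c = (6 − d² + 2cos(α−β) − 2d(sin α − sin β))/8 = -0.492001; p = 2π − arccos c = 4.198002 rad; φ = atan2(cos β − cos α, d + sin α − sin β) = -0.552124 rad; t = (φ − α + p/2) mod 2π = 2.146754 rad, q = (β − α − t + p) mod 2π = 5.629172 rad → L = 2.73·(2.146754 + 4.198002 + 5.629172) = 2.73·11.973929 = 32.688825 m
Shortest: LSL with L = 19.199485 m ≈ 19.1995 m

19.1995 m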